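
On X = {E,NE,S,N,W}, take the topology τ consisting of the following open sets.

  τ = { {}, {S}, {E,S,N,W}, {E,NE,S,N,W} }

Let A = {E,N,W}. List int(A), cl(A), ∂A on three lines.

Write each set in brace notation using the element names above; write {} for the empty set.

int(A) = {}
cl(A)  = {E,NE,N,W}
∂A     = {E,NE,N,W}

opens ⊆ A: {}; union → int = {}
complement {NE,S}; its interior {S}; cl(A) = X∖{S} = {E,NE,N,W}
boundary = {E,NE,N,W} ∖ {} = {E,NE,N,W}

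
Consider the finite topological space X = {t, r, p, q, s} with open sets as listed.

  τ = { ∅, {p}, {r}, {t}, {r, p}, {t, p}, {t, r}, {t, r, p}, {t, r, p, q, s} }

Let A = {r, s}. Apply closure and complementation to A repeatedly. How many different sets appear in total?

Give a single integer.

6

X∖A={t, p, q}, int(X∖A)={t, p}, hence cl(A)={r, q, s}
Orbit (k=closure, c=complement):
  1. A     = {r, s}
  2. kA    = {r, q, s}
  3. cA    = {t, p, q}
  4. ckA   = {t, p}
  5. kcA   = {t, p, q, s}
  6. ckcA  = {r}
(closed under both — stop)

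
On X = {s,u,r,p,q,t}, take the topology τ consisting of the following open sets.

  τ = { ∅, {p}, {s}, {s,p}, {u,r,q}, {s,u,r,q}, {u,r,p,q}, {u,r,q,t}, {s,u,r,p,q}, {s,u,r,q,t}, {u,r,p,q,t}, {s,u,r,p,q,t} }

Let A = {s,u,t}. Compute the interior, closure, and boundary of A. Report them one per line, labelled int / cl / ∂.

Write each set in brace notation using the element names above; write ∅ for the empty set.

U open, U⊆A: ∅, {s}. int(A) = ⋃ = {s}
X∖A={r,p,q}, int(X∖A)={p}, hence cl(A)={s,u,r,q,t}
∂A: remove int from cl → {u,r,q,t}

int(A) = {s}
cl(A)  = {s,u,r,q,t}
∂A     = {u,r,q,t}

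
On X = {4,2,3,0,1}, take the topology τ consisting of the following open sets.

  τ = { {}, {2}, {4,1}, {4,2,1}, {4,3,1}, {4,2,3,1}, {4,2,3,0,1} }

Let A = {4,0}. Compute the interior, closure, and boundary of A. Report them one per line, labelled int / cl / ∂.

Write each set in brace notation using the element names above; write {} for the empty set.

int(A) = {}
cl(A)  = {4,3,0,1}
∂A     = {4,3,0,1}

U open, U⊆A: {}. int(A) = ⋃ = {}
X∖A={2,3,1}, int(X∖A)={2}, hence cl(A)={4,3,0,1}
∂A: remove int from cl → {4,3,0,1}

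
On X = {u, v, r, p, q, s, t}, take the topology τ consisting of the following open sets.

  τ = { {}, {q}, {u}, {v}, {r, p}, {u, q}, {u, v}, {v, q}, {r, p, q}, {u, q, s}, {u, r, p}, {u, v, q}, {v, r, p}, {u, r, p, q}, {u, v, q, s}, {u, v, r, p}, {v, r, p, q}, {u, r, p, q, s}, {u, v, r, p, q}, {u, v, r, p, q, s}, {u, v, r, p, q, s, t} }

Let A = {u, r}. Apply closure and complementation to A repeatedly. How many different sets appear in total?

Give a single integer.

10

closure: X∖int(X∖A) = X∖{v, q} = {u, r, p, s, t}
Let k=closure and c=complement:
  1. A     = {u, r}
  2. kA    = {u, r, p, s, t}
  3. cA    = {v, p, q, s, t}
  4. ckA   = {v, q}
  5. kcA   = {v, r, p, q, s, t}
  6. kckA  = {v, q, s, t}
  7. ckcA  = {u}
  8. ckckA = {u, r, p}
  9. kckcA = {u, s, t}
  10. ckckcA = {v, r, p, q}
— saturated at 10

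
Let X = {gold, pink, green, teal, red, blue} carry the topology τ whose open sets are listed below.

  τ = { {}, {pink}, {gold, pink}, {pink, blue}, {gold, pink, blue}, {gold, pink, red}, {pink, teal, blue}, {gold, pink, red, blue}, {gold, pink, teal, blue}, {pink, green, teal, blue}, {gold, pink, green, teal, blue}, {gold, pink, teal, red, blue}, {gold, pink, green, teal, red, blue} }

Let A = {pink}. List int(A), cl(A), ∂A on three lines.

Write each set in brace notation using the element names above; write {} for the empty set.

open subsets of A: {}, {pink}; so int(A) = {pink}
closure: X∖int(X∖A) = X∖{} = {gold, pink, green, teal, red, blue}
∂A = {gold, pink, green, teal, red, blue} minus {pink} = {gold, green, teal, red, blue}

int(A) = {pink}
cl(A)  = {gold, pink, green, teal, red, blue}
∂A     = {gold, green, teal, red, blue}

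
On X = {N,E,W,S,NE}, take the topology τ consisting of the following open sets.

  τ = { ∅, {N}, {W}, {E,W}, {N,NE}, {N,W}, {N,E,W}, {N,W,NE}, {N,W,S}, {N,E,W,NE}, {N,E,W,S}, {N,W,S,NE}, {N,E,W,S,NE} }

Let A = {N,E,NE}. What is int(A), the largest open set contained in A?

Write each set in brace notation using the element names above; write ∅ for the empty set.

{N,NE}

U open, U⊆A: ∅, {N}, {N,NE}. int(A) = ⋃ = {N,NE}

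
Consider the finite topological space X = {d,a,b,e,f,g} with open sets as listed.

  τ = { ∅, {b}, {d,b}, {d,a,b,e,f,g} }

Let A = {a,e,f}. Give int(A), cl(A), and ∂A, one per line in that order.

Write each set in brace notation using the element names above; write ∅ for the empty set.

open subsets of A: ∅; so int(A) = ∅
closure: X∖int(X∖A) = X∖{d,b} = {a,e,f,g}
∂A = {a,e,f,g} minus ∅ = {a,e,f,g}

int(A) = ∅
cl(A)  = {a,e,f,g}
∂A     = {a,e,f,g}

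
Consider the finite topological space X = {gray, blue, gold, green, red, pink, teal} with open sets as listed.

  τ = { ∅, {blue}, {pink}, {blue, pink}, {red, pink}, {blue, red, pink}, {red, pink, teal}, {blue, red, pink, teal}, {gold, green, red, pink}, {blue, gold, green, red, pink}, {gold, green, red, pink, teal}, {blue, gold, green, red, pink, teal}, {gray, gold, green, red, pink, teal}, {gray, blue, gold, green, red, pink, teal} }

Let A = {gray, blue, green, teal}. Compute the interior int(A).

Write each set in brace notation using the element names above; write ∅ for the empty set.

{blue}

U open, U⊆A: ∅, {blue}. int(A) = ⋃ = {blue}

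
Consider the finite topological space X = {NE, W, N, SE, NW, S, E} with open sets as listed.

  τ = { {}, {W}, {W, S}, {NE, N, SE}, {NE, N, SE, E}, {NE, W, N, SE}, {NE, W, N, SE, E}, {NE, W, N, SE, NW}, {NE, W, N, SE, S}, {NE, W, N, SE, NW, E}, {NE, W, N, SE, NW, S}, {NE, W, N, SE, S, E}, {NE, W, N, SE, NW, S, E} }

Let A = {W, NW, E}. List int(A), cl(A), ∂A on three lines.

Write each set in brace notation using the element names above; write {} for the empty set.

U open, U⊆A: {}, {W}. int(A) = ⋃ = {W}
X∖A={NE, N, SE, S}, int(X∖A)={NE, N, SE}, hence cl(A)={W, NW, S, E}
∂A: remove int from cl → {NW, S, E}

int(A) = {W}
cl(A)  = {W, NW, S, E}
∂A     = {NW, S, E}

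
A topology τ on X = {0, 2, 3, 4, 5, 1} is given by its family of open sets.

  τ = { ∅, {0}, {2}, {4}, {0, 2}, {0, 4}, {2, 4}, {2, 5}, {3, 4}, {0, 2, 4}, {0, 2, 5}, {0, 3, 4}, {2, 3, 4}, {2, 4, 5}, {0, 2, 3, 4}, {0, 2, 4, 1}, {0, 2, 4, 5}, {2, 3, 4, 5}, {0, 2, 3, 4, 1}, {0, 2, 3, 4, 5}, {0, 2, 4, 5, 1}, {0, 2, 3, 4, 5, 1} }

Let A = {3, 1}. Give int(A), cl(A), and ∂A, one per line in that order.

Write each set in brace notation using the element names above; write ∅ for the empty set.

int(A) = ∅
cl(A)  = {3, 1}
∂A     = {3, 1}

opens ⊆ A: ∅; union → int = ∅
complement {0, 2, 4, 5}; its interior {0, 2, 4, 5}; cl(A) = X∖{0, 2, 4, 5} = {3, 1}
boundary = {3, 1} ∖ ∅ = {3, 1}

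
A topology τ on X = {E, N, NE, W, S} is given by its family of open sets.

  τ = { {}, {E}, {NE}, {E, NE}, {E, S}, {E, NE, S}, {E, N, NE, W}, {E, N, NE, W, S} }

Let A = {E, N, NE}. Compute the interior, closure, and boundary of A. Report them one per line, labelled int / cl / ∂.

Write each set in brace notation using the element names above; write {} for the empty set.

open subsets of A: {}, {E}, {NE}, {E, NE}; so int(A) = {E, NE}
closure: X∖int(X∖A) = X∖{} = {E, N, NE, W, S}
∂A = {E, N, NE, W, S} minus {E, NE} = {N, W, S}

int(A) = {E, NE}
cl(A)  = {E, N, NE, W, S}
∂A     = {N, W, S}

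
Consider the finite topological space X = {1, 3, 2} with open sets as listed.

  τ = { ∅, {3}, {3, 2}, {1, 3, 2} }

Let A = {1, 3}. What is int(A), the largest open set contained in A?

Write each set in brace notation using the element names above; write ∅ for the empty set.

interior: largest open inside A is {3} (from ∅, {3})

{3}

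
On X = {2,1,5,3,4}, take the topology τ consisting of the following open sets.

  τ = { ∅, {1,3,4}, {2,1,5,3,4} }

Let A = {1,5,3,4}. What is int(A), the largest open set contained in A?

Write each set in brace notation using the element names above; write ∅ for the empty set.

{1,3,4}

U open, U⊆A: ∅, {1,3,4}. int(A) = ⋃ = {1,3,4}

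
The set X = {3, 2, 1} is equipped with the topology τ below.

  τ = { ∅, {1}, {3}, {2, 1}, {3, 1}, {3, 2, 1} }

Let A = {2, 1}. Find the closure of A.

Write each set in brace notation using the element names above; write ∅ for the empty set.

{2, 1}

complement {3}; its interior {3}; cl(A) = X∖{3} = {2, 1}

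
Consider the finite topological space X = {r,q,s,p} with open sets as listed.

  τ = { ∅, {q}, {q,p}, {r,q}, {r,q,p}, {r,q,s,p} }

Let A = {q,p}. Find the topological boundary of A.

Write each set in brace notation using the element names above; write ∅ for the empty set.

{r,s}

open subsets of A: ∅, {q}, {q,p}; so int(A) = {q,p}
closure: X∖int(X∖A) = X∖∅ = {r,q,s,p}
∂A = {r,q,s,p} minus {q,p} = {r,s}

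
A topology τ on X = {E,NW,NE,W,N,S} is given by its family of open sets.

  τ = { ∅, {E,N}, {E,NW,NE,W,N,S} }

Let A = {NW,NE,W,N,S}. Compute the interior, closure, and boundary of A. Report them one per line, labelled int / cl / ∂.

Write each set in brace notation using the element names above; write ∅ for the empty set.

int(A) = ∅
cl(A)  = {E,NW,NE,W,N,S}
∂A     = {E,NW,NE,W,N,S}

open subsets of A: ∅; so int(A) = ∅
closure: X∖int(X∖A) = X∖∅ = {E,NW,NE,W,N,S}
∂A = {E,NW,NE,W,N,S} minus ∅ = {E,NW,NE,W,N,S}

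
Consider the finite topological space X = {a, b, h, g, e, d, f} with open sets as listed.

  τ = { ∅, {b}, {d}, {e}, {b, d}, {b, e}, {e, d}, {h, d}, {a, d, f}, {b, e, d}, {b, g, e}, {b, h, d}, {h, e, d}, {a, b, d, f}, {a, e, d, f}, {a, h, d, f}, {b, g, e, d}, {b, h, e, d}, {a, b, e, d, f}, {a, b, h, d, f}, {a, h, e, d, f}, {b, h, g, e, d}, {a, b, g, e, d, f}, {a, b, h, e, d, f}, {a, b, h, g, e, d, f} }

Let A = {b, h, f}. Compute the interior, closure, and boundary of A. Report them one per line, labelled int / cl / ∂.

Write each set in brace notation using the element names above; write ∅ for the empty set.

int(A) = {b}
cl(A)  = {a, b, h, g, f}
∂A     = {a, h, g, f}

interior: largest open inside A is {b} (from ∅, {b})
cl via duality: int({a, g, e, d}) = {e, d}, so X∖{e, d} = {a, b, h, g, f}
cl∖int = {a, h, g, f}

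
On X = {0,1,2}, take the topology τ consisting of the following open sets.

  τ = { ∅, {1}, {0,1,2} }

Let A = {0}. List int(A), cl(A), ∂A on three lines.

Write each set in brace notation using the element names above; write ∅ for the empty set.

interior: largest open inside A is ∅ (from ∅)
cl via duality: int({1,2}) = {1}, so X∖{1} = {0,2}
cl∖int = {0,2}

int(A) = ∅
cl(A)  = {0,2}
∂A     = {0,2}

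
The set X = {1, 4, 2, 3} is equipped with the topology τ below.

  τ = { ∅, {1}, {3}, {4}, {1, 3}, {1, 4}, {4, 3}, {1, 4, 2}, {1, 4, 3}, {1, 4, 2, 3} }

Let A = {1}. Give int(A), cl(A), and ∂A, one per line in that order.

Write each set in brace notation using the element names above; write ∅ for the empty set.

opens ⊆ A: ∅, {1}; union → int = {1}
complement {4, 2, 3}; its interior {4, 3}; cl(A) = X∖{4, 3} = {1, 2}
boundary = {1, 2} ∖ {1} = {2}

int(A) = {1}
cl(A)  = {1, 2}
∂A     = {2}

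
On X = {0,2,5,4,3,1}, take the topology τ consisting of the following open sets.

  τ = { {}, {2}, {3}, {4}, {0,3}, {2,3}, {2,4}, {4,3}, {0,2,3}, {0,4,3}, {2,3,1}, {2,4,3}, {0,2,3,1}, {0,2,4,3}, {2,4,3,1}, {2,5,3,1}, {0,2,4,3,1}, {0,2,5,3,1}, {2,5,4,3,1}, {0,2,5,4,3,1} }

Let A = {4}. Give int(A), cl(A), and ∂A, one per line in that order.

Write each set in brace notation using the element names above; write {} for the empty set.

int(A) = {4}
cl(A)  = {4}
∂A     = {}

open subsets of A: {}, {4}; so int(A) = {4}
closure: X∖int(X∖A) = X∖{0,2,5,3,1} = {4}
∂A = {4} minus {4} = {}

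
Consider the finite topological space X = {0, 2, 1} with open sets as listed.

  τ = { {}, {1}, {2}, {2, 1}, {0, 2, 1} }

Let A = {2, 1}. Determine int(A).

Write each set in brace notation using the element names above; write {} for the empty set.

{2, 1}

open subsets of A: {}, {2}, {1}, {2, 1}; so int(A) = {2, 1}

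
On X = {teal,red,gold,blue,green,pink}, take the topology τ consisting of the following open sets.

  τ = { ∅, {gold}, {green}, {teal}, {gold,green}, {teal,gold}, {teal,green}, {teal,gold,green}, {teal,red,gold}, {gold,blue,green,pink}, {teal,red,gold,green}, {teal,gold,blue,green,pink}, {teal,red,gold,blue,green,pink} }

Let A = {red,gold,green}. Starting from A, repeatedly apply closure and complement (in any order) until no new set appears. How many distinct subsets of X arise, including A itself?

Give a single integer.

8

cl via duality: int({teal,blue,pink}) = {teal}, so X∖{teal} = {red,gold,blue,green,pink}
Write k for closure, c for complement:
  1. A     = {red,gold,green}
  2. kA    = {red,gold,blue,green,pink}
  3. cA    = {teal,blue,pink}
  4. ckA   = {teal}
  5. kcA   = {teal,red,blue,pink}
  6. kckA  = {teal,red}
  7. ckcA  = {gold,green}
  8. ckckA = {gold,blue,green,pink}
applying k or c yields no new set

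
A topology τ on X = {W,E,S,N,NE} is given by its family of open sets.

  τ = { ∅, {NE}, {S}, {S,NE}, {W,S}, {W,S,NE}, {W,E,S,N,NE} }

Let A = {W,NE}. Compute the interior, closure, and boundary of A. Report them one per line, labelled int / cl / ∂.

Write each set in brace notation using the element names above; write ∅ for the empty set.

int(A) = {NE}
cl(A)  = {W,E,N,NE}
∂A     = {W,E,N}

U open, U⊆A: ∅, {NE}. int(A) = ⋃ = {NE}
X∖A={E,S,N}, int(X∖A)={S}, hence cl(A)={W,E,N,NE}
∂A: remove int from cl → {W,E,N}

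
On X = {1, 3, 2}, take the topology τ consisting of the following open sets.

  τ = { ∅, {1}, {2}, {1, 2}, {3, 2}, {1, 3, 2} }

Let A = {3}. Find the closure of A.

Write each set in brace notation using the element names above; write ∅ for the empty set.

{3}

complement {1, 2}; its interior {1, 2}; cl(A) = X∖{1, 2} = {3}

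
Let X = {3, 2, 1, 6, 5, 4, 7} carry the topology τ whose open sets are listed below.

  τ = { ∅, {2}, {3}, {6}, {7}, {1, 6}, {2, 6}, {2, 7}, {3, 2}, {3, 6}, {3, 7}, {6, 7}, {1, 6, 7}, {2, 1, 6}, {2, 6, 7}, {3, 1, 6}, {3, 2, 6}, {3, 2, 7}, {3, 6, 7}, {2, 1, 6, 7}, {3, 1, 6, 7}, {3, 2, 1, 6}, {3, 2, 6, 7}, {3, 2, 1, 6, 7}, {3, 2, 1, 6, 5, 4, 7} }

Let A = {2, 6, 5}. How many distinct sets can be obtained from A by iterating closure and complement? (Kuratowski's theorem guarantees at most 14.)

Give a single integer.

cl via duality: int({3, 1, 4, 7}) = {3, 7}, so X∖{3, 7} = {2, 1, 6, 5, 4}
Write k for closure, c for complement:
  1. A     = {2, 6, 5}
  2. kA    = {2, 1, 6, 5, 4}
  3. cA    = {3, 1, 4, 7}
  4. ckA   = {3, 7}
  5. kcA   = {3, 1, 5, 4, 7}
  6. kckA  = {3, 5, 4, 7}
  7. ckcA  = {2, 6}
  8. ckckA = {2, 1, 6}
applying k or c yields no new set

8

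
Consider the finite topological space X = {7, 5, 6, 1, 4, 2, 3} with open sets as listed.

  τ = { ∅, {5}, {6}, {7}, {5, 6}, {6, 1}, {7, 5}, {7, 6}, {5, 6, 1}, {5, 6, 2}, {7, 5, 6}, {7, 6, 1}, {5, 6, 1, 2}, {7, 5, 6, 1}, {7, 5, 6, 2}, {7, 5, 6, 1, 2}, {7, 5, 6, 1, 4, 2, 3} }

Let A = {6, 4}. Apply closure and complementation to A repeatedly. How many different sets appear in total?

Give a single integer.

complement {7, 5, 1, 2, 3}; its interior {7, 5}; cl(A) = X∖{7, 5} = {6, 1, 4, 2, 3}
With k = closure, c = complement:
  1. A     = {6, 4}
  2. kA    = {6, 1, 4, 2, 3}
  3. cA    = {7, 5, 1, 2, 3}
  4. ckA   = {7, 5}
  5. kcA   = {7, 5, 1, 4, 2, 3}
  6. kckA  = {7, 5, 4, 2, 3}
  7. ckcA  = {6}
  8. ckckA = {6, 1}
k, c of each give nothing new

8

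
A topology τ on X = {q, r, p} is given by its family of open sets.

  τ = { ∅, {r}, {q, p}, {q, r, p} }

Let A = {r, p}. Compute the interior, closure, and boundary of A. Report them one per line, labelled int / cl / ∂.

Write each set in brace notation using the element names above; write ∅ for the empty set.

int(A) = {r}
cl(A)  = {q, r, p}
∂A     = {q, p}

open subsets of A: ∅, {r}; so int(A) = {r}
closure: X∖int(X∖A) = X∖∅ = {q, r, p}
∂A = {q, r, p} minus {r} = {q, p}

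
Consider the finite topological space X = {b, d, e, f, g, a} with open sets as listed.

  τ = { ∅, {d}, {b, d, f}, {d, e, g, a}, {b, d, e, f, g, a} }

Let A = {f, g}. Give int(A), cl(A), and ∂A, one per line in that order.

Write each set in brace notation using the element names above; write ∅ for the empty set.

int(A) = ∅
cl(A)  = {b, e, f, g, a}
∂A     = {b, e, f, g, a}

open subsets of A: ∅; so int(A) = ∅
closure: X∖int(X∖A) = X∖{d} = {b, e, f, g, a}
∂A = {b, e, f, g, a} minus ∅ = {b, e, f, g, a}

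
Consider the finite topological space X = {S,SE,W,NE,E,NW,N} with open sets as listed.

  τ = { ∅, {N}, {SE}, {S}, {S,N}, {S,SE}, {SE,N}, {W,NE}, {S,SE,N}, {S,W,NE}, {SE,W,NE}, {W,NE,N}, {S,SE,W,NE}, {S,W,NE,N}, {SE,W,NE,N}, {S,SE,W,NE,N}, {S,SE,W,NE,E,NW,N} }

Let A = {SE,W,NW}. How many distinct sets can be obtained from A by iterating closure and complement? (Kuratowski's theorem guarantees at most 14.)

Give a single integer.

closure: X∖int(X∖A) = X∖{S,N} = {SE,W,NE,E,NW}
Let k=closure and c=complement:
  1. A     = {SE,W,NW}
  2. kA    = {SE,W,NE,E,NW}
  3. cA    = {S,NE,E,N}
  4. ckA   = {S,N}
  5. kcA   = {S,W,NE,E,NW,N}
  6. kckA  = {S,E,NW,N}
  7. ckcA  = {SE}
  8. ckckA = {SE,W,NE}
  9. kckcA = {SE,E,NW}
  10. ckckcA = {S,W,NE,N}
— saturated at 10

10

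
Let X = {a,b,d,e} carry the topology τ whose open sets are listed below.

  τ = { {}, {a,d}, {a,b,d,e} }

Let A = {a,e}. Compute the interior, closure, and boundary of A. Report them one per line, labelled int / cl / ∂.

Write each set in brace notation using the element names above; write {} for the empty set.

int(A) = {}
cl(A)  = {a,b,d,e}
∂A     = {a,b,d,e}

open subsets of A: {}; so int(A) = {}
closure: X∖int(X∖A) = X∖{} = {a,b,d,e}
∂A = {a,b,d,e} minus {} = {a,b,d,e}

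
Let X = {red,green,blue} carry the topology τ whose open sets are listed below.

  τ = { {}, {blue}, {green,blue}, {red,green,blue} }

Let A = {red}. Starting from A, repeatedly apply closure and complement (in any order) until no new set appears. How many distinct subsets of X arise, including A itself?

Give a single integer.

4

cl via duality: int({green,blue}) = {green,blue}, so X∖{green,blue} = {red}
Write k for closure, c for complement:
  1. A     = {red}
  2. cA    = {green,blue}
  3. kcA   = {red,green,blue}
  4. ckcA  = {}
applying k or c yields no new set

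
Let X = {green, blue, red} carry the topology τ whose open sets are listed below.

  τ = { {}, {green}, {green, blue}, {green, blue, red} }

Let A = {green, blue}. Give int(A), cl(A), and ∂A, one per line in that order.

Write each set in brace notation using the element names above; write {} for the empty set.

int(A) = {green, blue}
cl(A)  = {green, blue, red}
∂A     = {red}

opens ⊆ A: {}, {green}, {green, blue}; union → int = {green, blue}
complement {red}; its interior {}; cl(A) = X∖{} = {green, blue, red}
boundary = {green, blue, red} ∖ {green, blue} = {red}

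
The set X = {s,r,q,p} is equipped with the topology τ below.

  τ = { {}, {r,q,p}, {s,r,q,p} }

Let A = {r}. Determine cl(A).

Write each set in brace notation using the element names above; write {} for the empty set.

{s,r,q,p}

complement {s,q,p}; its interior {}; cl(A) = X∖{} = {s,r,q,p}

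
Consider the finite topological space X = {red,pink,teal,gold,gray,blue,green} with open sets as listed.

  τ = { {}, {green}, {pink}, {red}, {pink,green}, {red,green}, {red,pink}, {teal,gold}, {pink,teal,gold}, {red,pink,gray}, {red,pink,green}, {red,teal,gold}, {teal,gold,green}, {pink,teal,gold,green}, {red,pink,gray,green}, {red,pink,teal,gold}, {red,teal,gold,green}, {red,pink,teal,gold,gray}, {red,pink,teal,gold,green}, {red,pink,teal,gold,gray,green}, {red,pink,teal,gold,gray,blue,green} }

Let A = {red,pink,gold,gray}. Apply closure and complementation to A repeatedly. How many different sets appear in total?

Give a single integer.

10

closure: X∖int(X∖A) = X∖{green} = {red,pink,teal,gold,gray,blue}
Let k=closure and c=complement:
  1. A     = {red,pink,gold,gray}
  2. kA    = {red,pink,teal,gold,gray,blue}
  3. cA    = {teal,blue,green}
  4. ckA   = {green}
  5. kcA   = {teal,gold,blue,green}
  6. kckA  = {blue,green}
  7. ckcA  = {red,pink,gray}
  8. ckckA = {red,pink,teal,gold,gray}
  9. kckcA = {red,pink,gray,blue}
  10. ckckcA = {teal,gold,green}
— saturated at 10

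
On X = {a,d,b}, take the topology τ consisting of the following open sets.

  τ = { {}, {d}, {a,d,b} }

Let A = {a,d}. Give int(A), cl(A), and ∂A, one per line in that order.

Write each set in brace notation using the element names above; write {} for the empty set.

opens ⊆ A: {}, {d}; union → int = {d}
complement {b}; its interior {}; cl(A) = X∖{} = {a,d,b}
boundary = {a,d,b} ∖ {d} = {a,b}

int(A) = {d}
cl(A)  = {a,d,b}
∂A     = {a,b}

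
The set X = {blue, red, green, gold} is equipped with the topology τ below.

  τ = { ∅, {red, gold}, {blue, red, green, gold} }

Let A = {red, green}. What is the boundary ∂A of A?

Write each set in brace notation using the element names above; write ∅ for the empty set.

{blue, red, green, gold}

open subsets of A: ∅; so int(A) = ∅
closure: X∖int(X∖A) = X∖∅ = {blue, red, green, gold}
∂A = {blue, red, green, gold} minus ∅ = {blue, red, green, gold}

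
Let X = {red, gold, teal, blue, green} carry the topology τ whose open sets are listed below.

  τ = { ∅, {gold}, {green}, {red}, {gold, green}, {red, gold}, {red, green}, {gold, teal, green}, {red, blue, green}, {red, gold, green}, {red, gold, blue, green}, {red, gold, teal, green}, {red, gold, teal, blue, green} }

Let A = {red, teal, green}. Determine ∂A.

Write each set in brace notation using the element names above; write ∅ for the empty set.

{teal, blue}

interior: largest open inside A is {red, green} (from ∅, {red}, {green}, {red, green})
cl via duality: int({gold, blue}) = {gold}, so X∖{gold} = {red, teal, blue, green}
cl∖int = {teal, blue}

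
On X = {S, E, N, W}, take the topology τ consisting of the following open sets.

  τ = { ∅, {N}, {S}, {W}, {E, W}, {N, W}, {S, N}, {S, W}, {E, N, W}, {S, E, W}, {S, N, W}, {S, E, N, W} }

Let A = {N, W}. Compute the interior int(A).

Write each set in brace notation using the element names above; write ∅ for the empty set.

interior: largest open inside A is {N, W} (from ∅, {N}, {W}, {N, W})

{N, W}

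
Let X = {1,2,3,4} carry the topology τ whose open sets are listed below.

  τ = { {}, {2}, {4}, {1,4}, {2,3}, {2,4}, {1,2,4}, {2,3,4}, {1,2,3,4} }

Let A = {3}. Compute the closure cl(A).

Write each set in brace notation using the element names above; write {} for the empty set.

closure: X∖int(X∖A) = X∖{1,2,4} = {3}

{3}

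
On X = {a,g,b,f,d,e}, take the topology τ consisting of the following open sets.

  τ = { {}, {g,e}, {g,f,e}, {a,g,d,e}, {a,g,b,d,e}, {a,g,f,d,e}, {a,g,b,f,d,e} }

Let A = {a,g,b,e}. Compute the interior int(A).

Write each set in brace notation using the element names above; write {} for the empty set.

interior: largest open inside A is {g,e} (from {}, {g,e})

{g,e}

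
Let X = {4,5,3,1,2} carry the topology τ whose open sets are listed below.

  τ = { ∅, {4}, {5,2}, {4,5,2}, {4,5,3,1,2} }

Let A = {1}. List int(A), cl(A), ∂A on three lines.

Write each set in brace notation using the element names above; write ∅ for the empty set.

opens ⊆ A: ∅; union → int = ∅
complement {4,5,3,2}; its interior {4,5,2}; cl(A) = X∖{4,5,2} = {3,1}
boundary = {3,1} ∖ ∅ = {3,1}

int(A) = ∅
cl(A)  = {3,1}
∂A     = {3,1}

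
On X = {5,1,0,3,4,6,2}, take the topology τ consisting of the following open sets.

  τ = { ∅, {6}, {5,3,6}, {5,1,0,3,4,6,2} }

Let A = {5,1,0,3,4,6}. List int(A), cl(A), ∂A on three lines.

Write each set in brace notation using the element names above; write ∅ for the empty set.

int(A) = {5,3,6}
cl(A)  = {5,1,0,3,4,6,2}
∂A     = {1,0,4,2}

open subsets of A: ∅, {6}, {5,3,6}; so int(A) = {5,3,6}
closure: X∖int(X∖A) = X∖∅ = {5,1,0,3,4,6,2}
∂A = {5,1,0,3,4,6,2} minus {5,3,6} = {1,0,4,2}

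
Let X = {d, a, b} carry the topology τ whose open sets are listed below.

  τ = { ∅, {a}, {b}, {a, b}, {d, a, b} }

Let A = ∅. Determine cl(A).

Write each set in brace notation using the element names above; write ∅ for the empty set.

∅

closure: X∖int(X∖A) = X∖{d, a, b} = ∅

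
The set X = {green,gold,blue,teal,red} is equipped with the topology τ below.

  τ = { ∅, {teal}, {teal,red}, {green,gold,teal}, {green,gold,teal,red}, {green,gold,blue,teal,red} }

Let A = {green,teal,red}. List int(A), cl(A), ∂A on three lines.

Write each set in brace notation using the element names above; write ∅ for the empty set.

int(A) = {teal,red}
cl(A)  = {green,gold,blue,teal,red}
∂A     = {green,gold,blue}

opens ⊆ A: ∅, {teal}, {teal,red}; union → int = {teal,red}
complement {gold,blue}; its interior ∅; cl(A) = X∖∅ = {green,gold,blue,teal,red}
boundary = {green,gold,blue,teal,red} ∖ {teal,red} = {green,gold,blue}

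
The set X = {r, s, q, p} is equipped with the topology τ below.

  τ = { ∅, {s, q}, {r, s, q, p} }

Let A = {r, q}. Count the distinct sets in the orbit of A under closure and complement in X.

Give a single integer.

4

closure: X∖int(X∖A) = X∖∅ = {r, s, q, p}
Let k=closure and c=complement:
  1. A     = {r, q}
  2. kA    = {r, s, q, p}
  3. cA    = {s, p}
  4. ckA   = ∅
— saturated at 4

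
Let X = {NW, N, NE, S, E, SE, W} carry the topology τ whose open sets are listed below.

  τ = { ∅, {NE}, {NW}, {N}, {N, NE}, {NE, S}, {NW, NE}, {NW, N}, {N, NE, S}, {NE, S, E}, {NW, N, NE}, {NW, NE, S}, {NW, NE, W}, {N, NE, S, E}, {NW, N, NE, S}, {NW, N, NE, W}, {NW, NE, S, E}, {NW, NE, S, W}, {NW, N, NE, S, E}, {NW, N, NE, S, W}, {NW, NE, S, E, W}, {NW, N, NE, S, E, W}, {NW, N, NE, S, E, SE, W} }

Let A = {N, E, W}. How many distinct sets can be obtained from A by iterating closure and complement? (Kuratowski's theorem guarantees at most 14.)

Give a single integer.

complement {NW, NE, S, SE}; its interior {NW, NE, S}; cl(A) = X∖{NW, NE, S} = {N, E, SE, W}
With k = closure, c = complement:
  1. A     = {N, E, W}
  2. kA    = {N, E, SE, W}
  3. cA    = {NW, NE, S, SE}
  4. ckA   = {NW, NE, S}
  5. kcA   = {NW, NE, S, E, SE, W}
  6. ckcA  = {N}
  7. kckcA = {N, SE}
  8. ckckcA = {NW, NE, S, E, W}
k, c of each give nothing new

8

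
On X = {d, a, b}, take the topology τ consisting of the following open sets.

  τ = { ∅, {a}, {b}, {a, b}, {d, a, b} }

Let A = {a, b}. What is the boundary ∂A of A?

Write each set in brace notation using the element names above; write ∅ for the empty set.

{d}

interior: largest open inside A is {a, b} (from ∅, {b}, {a}, {a, b})
cl via duality: int({d}) = ∅, so X∖∅ = {d, a, b}
cl∖int = {d}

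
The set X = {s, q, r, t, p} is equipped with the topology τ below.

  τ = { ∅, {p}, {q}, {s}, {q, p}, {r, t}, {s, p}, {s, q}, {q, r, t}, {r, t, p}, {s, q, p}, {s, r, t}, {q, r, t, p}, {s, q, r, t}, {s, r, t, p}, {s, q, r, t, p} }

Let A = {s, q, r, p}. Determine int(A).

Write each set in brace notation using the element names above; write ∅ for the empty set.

{s, q, p}

interior: largest open inside A is {s, q, p} (from ∅, {p}, {q}, {s}, {s, p}, {q, p}, {s, q}, {s, q, p})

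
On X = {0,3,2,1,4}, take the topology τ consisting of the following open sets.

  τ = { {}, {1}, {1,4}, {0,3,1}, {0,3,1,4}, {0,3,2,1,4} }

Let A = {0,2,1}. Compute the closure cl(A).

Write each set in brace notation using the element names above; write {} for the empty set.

{0,3,2,1,4}

cl via duality: int({3,4}) = {}, so X∖{} = {0,3,2,1,4}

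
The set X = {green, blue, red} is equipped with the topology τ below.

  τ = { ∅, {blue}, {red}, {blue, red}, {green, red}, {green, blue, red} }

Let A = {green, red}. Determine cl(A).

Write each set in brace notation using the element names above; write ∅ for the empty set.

complement {blue}; its interior {blue}; cl(A) = X∖{blue} = {green, red}

{green, red}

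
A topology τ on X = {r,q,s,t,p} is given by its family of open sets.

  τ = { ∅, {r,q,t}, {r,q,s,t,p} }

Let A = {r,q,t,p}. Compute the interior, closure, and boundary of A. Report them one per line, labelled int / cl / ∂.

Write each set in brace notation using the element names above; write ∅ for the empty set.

int(A) = {r,q,t}
cl(A)  = {r,q,s,t,p}
∂A     = {s,p}

U open, U⊆A: ∅, {r,q,t}. int(A) = ⋃ = {r,q,t}
X∖A={s}, int(X∖A)=∅, hence cl(A)={r,q,s,t,p}
∂A: remove int from cl → {s,p}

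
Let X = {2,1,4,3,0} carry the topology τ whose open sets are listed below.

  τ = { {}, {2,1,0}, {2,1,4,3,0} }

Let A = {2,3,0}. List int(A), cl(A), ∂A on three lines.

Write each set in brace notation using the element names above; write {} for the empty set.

opens ⊆ A: {}; union → int = {}
complement {1,4}; its interior {}; cl(A) = X∖{} = {2,1,4,3,0}
boundary = {2,1,4,3,0} ∖ {} = {2,1,4,3,0}

int(A) = {}
cl(A)  = {2,1,4,3,0}
∂A     = {2,1,4,3,0}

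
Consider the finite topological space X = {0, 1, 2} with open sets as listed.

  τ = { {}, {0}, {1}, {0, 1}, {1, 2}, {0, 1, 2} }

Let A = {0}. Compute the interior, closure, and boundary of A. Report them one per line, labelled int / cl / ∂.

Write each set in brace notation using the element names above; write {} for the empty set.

interior: largest open inside A is {0} (from {}, {0})
cl via duality: int({1, 2}) = {1, 2}, so X∖{1, 2} = {0}
cl∖int = {}

int(A) = {0}
cl(A)  = {0}
∂A     = {}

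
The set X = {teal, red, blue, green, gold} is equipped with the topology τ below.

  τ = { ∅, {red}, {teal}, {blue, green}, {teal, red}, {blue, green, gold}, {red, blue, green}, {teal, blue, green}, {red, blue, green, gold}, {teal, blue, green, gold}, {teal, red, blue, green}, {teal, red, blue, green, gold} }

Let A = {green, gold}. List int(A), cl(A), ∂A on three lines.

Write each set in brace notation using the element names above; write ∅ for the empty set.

opens ⊆ A: ∅; union → int = ∅
complement {teal, red, blue}; its interior {teal, red}; cl(A) = X∖{teal, red} = {blue, green, gold}
boundary = {blue, green, gold} ∖ ∅ = {blue, green, gold}

int(A) = ∅
cl(A)  = {blue, green, gold}
∂A     = {blue, green, gold}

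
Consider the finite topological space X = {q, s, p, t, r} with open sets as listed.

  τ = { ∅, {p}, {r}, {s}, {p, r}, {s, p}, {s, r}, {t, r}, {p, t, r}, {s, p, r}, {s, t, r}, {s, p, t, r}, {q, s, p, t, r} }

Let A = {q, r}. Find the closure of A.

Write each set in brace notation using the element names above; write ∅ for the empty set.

complement {s, p, t}; its interior {s, p}; cl(A) = X∖{s, p} = {q, t, r}

{q, t, r}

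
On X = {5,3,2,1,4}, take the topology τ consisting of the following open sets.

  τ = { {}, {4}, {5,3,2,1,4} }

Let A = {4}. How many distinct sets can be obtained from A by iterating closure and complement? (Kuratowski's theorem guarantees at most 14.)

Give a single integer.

closure: X∖int(X∖A) = X∖{} = {5,3,2,1,4}
Let k=closure and c=complement:
  1. A     = {4}
  2. kA    = {5,3,2,1,4}
  3. cA    = {5,3,2,1}
  4. ckA   = {}
— saturated at 4

4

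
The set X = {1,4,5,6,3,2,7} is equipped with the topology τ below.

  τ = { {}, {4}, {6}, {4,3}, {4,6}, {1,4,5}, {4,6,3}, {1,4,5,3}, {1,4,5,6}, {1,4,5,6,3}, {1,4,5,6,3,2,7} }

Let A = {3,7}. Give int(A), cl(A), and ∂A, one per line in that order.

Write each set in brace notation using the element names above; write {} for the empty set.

opens ⊆ A: {}; union → int = {}
complement {1,4,5,6,2}; its interior {1,4,5,6}; cl(A) = X∖{1,4,5,6} = {3,2,7}
boundary = {3,2,7} ∖ {} = {3,2,7}

int(A) = {}
cl(A)  = {3,2,7}
∂A     = {3,2,7}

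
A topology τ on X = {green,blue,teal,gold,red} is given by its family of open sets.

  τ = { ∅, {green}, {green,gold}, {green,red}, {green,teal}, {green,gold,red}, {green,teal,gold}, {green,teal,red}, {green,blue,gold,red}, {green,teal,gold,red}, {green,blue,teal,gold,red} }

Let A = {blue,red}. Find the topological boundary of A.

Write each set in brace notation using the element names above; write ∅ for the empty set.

U open, U⊆A: ∅. int(A) = ⋃ = ∅
X∖A={green,teal,gold}, int(X∖A)={green,teal,gold}, hence cl(A)={blue,red}
∂A: remove int from cl → {blue,red}

{blue,red}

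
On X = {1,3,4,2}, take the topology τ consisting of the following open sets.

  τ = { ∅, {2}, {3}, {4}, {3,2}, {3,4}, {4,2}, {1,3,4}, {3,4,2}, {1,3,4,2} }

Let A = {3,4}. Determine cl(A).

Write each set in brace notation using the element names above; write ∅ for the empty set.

complement {1,2}; its interior {2}; cl(A) = X∖{2} = {1,3,4}

{1,3,4}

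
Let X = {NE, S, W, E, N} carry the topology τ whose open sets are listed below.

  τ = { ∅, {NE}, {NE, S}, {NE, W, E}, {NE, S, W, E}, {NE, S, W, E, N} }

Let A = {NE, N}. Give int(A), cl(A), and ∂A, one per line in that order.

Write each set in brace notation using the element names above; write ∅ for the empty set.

interior: largest open inside A is {NE} (from ∅, {NE})
cl via duality: int({S, W, E}) = ∅, so X∖∅ = {NE, S, W, E, N}
cl∖int = {S, W, E, N}

int(A) = {NE}
cl(A)  = {NE, S, W, E, N}
∂A     = {S, W, E, N}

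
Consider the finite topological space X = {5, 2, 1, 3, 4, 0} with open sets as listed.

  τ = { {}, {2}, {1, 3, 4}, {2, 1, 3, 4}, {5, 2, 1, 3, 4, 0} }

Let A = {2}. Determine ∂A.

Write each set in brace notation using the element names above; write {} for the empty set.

interior: largest open inside A is {2} (from {}, {2})
cl via duality: int({5, 1, 3, 4, 0}) = {1, 3, 4}, so X∖{1, 3, 4} = {5, 2, 0}
cl∖int = {5, 0}

{5, 0}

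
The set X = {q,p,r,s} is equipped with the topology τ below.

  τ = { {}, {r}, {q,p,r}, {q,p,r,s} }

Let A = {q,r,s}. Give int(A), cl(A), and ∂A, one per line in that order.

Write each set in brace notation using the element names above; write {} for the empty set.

int(A) = {r}
cl(A)  = {q,p,r,s}
∂A     = {q,p,s}

interior: largest open inside A is {r} (from {}, {r})
cl via duality: int({p}) = {}, so X∖{} = {q,p,r,s}
cl∖int = {q,p,s}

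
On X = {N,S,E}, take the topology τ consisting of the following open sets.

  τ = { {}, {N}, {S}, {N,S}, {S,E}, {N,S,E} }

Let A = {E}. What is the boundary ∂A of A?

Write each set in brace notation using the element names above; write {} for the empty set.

{E}

U open, U⊆A: {}. int(A) = ⋃ = {}
X∖A={N,S}, int(X∖A)={N,S}, hence cl(A)={E}
∂A: remove int from cl → {E}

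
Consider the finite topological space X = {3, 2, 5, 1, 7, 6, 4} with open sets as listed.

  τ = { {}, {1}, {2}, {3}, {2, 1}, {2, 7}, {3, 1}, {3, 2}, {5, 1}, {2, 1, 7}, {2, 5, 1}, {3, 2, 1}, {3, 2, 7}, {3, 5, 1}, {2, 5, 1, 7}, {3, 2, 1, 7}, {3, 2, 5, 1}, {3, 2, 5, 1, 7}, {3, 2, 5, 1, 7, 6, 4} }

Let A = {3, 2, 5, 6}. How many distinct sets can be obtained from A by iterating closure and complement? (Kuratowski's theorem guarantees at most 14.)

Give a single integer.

cl via duality: int({1, 7, 4}) = {1}, so X∖{1} = {3, 2, 5, 7, 6, 4}
Write k for closure, c for complement:
  1. A     = {3, 2, 5, 6}
  2. kA    = {3, 2, 5, 7, 6, 4}
  3. cA    = {1, 7, 4}
  4. ckA   = {1}
  5. kcA   = {5, 1, 7, 6, 4}
  6. kckA  = {5, 1, 6, 4}
  7. ckcA  = {3, 2}
  8. ckckA = {3, 2, 7}
  9. kckcA = {3, 2, 7, 6, 4}
  10. ckckcA = {5, 1}
applying k or c yields no new set

10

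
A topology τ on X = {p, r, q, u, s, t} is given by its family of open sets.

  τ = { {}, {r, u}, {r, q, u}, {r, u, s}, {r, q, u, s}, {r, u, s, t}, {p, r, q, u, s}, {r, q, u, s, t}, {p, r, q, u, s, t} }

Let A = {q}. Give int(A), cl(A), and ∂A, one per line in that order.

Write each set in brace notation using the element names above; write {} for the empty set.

int(A) = {}
cl(A)  = {p, q}
∂A     = {p, q}

U open, U⊆A: {}. int(A) = ⋃ = {}
X∖A={p, r, u, s, t}, int(X∖A)={r, u, s, t}, hence cl(A)={p, q}
∂A: remove int from cl → {p, q}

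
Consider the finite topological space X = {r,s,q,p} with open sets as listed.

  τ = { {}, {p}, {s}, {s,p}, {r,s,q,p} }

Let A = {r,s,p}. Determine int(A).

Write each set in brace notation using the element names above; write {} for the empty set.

{s,p}

opens ⊆ A: {}, {s}, {p}, {s,p}; union → int = {s,p}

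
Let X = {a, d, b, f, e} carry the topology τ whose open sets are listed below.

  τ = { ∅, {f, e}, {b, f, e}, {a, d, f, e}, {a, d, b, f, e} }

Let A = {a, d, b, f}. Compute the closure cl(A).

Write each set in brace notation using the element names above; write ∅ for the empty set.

X∖A={e}, int(X∖A)=∅, hence cl(A)={a, d, b, f, e}

{a, d, b, f, e}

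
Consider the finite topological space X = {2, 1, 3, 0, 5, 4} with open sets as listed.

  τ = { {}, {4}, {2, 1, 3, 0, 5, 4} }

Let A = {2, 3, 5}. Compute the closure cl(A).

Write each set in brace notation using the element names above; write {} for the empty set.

{2, 1, 3, 0, 5}

cl via duality: int({1, 0, 4}) = {4}, so X∖{4} = {2, 1, 3, 0, 5}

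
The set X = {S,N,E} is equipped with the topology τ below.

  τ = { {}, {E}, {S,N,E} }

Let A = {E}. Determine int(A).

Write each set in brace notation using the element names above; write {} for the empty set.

{E}

open subsets of A: {}, {E}; so int(A) = {E}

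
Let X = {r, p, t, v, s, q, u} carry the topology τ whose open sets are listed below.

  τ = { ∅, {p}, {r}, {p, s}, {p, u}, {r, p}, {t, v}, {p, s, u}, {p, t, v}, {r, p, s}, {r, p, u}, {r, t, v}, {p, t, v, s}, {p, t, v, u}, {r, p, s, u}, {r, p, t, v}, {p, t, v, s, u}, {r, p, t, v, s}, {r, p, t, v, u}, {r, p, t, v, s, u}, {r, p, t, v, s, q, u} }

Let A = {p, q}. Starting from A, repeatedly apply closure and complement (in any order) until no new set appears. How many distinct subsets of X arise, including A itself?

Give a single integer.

closure: X∖int(X∖A) = X∖{r, t, v} = {p, s, q, u}
Let k=closure and c=complement:
  1. A     = {p, q}
  2. kA    = {p, s, q, u}
  3. cA    = {r, t, v, s, u}
  4. ckA   = {r, t, v}
  5. kcA   = {r, t, v, s, q, u}
  6. kckA  = {r, t, v, q}
  7. ckcA  = {p}
  8. ckckA = {p, s, u}
— saturated at 8

8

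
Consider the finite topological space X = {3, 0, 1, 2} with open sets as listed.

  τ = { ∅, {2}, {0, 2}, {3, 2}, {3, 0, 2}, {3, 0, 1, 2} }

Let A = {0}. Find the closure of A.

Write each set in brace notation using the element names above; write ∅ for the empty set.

closure: X∖int(X∖A) = X∖{3, 2} = {0, 1}

{0, 1}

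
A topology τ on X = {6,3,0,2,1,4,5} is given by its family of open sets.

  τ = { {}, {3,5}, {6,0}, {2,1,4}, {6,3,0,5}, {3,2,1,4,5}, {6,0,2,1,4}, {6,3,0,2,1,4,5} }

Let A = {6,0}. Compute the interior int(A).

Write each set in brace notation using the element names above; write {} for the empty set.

opens ⊆ A: {}, {6,0}; union → int = {6,0}

{6,0}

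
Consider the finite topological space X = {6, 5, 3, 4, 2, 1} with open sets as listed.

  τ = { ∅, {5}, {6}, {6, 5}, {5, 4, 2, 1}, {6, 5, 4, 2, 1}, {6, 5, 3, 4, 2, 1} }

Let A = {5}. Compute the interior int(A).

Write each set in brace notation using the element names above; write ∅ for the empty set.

interior: largest open inside A is {5} (from ∅, {5})

{5}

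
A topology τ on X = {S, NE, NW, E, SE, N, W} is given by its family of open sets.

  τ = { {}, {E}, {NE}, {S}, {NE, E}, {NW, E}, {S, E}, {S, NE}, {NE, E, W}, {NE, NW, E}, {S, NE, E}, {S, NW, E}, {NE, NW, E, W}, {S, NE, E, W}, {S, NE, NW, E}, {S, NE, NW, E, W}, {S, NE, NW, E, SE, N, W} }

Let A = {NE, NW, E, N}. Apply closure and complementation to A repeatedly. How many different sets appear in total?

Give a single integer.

X∖A={S, SE, W}, int(X∖A)={S}, hence cl(A)={NE, NW, E, SE, N, W}
Orbit (k=closure, c=complement):
  1. A     = {NE, NW, E, N}
  2. kA    = {NE, NW, E, SE, N, W}
  3. cA    = {S, SE, W}
  4. ckA   = {S}
  5. kcA   = {S, SE, N, W}
  6. kckA  = {S, SE, N}
  7. ckcA  = {NE, NW, E}
  8. ckckA = {NE, NW, E, W}
(closed under both — stop)

8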